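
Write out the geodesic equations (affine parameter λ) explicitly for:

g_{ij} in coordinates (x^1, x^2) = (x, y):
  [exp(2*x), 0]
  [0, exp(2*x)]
Geodesic equation: d^2x^k/dλ^2 + Γ^k_{ij} (dx^i/dλ)(dx^j/dλ) = 0.
Non-zero Christoffel symbols:
Γ^x_{x x} = 1
Γ^x_{y y} = -1
Γ^y_{x y} = 1
Substituting (the symmetric pair Γ^k_{ij}, Γ^k_{ji} combines into a factor 2):
d^2x/dλ^2 + (dx/dλ)^2 - (dy/dλ)^2 = 0
d^2y/dλ^2 + 2 (dx/dλ)(dy/dλ) = 0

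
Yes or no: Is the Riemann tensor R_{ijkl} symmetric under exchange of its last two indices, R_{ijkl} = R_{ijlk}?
It is antisymmetric in the last pair: R_{ijkl} = -R_{ijlk}.
No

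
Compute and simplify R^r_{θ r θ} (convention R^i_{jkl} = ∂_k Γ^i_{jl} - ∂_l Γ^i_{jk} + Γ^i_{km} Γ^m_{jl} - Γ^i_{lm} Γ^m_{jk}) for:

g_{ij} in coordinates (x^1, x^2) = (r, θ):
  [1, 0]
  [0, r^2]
Non-zero Christoffel symbols (Γ^k_{ij} = Γ^k_{ji}):
Γ^r_{θ θ} = -r
Γ^θ_{r θ} = 1/r
R^r_{θ r θ} = ∂_r Γ^r_{θ θ} - ∂_θ Γ^r_{θ r} + Γ^r_{r m} Γ^m_{θ θ} - Γ^r_{θ m} Γ^m_{θ r}
  = (-1) - (0) + (0) - (-1) = 0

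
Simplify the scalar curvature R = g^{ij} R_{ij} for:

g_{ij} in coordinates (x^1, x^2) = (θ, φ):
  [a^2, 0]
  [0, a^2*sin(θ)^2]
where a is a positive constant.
Non-zero Christoffel symbols (Γ^k_{ij} = Γ^k_{ji}):
Γ^θ_{φ φ} = -sin(2*θ)/2
Γ^φ_{θ φ} = 1/tan(θ)
Ricci tensor (R_{ij} = R^k_{ikj}): R_{θθ} = 1, R_{θφ} = 0, R_{φφ} = sin(θ)^2
Inverse metric: g^{θθ} = 1/a^2, g^{φφ} = 1/(a^2*sin(θ)^2)
R = g^{ij} R_{ij} = (1/a^2)(1) + (1/(a^2*sin(θ)^2))(sin(θ)^2) = 2/a^2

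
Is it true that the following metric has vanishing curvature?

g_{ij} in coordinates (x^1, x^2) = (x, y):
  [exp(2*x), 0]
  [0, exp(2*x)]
Non-zero Christoffel symbols:
Γ^x_{x x} = 1
Γ^x_{y y} = -1
Γ^y_{x y} = 1
Ricci tensor: R_{xx} = 0, R_{xy} = 0, R_{yy} = 0
All R_{ij} vanish; in 2 dimensions the Riemann tensor is fully determined by the Ricci tensor, so R^i_{jkl} = 0: the metric is flat (curvilinear coordinates on flat space).
Yes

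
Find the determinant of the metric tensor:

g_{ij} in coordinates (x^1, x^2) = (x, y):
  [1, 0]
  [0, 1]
For a 2×2 metric: det(g) = g_{11}·g_{22} - g_{12}·g_{21}
= (1)·(1) - (0)·(0)
= 1 - 0
det(g) = 1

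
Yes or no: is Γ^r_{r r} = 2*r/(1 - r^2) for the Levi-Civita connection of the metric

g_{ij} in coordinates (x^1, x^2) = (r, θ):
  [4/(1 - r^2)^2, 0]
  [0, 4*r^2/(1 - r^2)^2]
Γ^r_{r r} = (1/2) g^{rr} (∂_r g_{rr} + ∂_r g_{rr} - ∂_r g_{rr}) = (1/2)((1 - r^2)^2/4)((16*r/(1 - r^2)^3) + (16*r/(1 - r^2)^3) - (16*r/(1 - r^2)^3)) = 2*r/(1 - r^2)
This equals the proposed value 2*r/(1 - r^2).
Yes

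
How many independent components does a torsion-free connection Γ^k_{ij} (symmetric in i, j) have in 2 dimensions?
Γ^k_{ij} has n choices for the upper index and n(n+1)/2 independent symmetric lower index pairs.
Total = 2 × 2×3/2 = 2 × 3 = 6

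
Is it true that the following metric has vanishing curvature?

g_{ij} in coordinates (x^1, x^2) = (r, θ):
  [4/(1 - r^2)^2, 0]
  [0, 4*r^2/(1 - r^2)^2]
Non-zero Christoffel symbols:
Γ^r_{r r} = 2*r/(1 - r^2)
Γ^r_{θ θ} = (r^3 + r)/(r^2 - 1)
Γ^θ_{r θ} = (-r^2 - 1)/(r^3 - r)
Ricci tensor: R_{rr} = -4/(r^2 - 1)^2, R_{rθ} = 0, R_{θθ} = -4*r^2/(r^2 - 1)^2
The Ricci tensor is non-zero, so the Riemann tensor is non-zero: not flat.
No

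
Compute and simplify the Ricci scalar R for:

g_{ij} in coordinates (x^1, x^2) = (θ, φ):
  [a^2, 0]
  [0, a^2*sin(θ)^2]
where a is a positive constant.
Non-zero Christoffel symbols (Γ^k_{ij} = Γ^k_{ji}):
Γ^θ_{φ φ} = -sin(2*θ)/2
Γ^φ_{θ φ} = 1/tan(θ)
Ricci tensor (R_{ij} = R^k_{ikj}): R_{θθ} = 1, R_{θφ} = 0, R_{φφ} = sin(θ)^2
Inverse metric: g^{θθ} = 1/a^2, g^{φφ} = 1/(a^2*sin(θ)^2)
R = g^{ij} R_{ij} = (1/a^2)(1) + (1/(a^2*sin(θ)^2))(sin(θ)^2) = 2/a^2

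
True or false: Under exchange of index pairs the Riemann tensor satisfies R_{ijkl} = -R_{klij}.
The pair-exchange symmetry has a plus sign: R_{ijkl} = +R_{klij}.
False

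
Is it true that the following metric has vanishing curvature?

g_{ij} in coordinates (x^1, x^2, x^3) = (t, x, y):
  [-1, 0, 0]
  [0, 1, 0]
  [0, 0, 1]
All metric components are constant, so every Christoffel symbol vanishes and R^i_{jkl} = 0.
Yes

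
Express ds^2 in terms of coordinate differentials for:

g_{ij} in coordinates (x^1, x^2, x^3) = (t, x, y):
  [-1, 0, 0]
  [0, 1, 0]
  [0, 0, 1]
ds^2 = g_{ij} dx^i dx^j; only the non-zero components contribute.
ds^2 = -dt^2 + dx^2 + dy^2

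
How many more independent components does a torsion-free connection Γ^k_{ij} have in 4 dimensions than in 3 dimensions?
Independent components in n dimensions: n × n(n+1)/2 = n^2(n+1)/2.
4D: 4 × 10 = 40
3D: 3 × 6 = 18
Difference = 40 - 18 = 22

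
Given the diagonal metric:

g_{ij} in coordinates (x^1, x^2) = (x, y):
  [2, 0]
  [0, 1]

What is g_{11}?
With x^1 = x, x^2 = y, g_{11} = g_{xx} is the row-1, column-1 entry of the matrix.
g_{11} = 2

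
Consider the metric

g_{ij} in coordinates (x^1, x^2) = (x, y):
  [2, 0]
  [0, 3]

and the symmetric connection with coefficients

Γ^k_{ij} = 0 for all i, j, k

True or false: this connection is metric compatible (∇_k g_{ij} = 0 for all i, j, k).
Using ∇_k g_{ij} = ∂_k g_{ij} - Γ^m_{ki} g_{mj} - Γ^m_{kj} g_{im}:
e.g. ∇_x g_{xx} = (0) - (0) - (0) = 0
Every component ∇_k g_{ij} vanishes: the connection is metric compatible.
True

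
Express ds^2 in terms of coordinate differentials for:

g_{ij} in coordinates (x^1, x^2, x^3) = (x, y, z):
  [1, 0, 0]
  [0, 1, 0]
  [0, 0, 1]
ds^2 = g_{ij} dx^i dx^j; only the non-zero components contribute.
ds^2 = dx^2 + dy^2 + dz^2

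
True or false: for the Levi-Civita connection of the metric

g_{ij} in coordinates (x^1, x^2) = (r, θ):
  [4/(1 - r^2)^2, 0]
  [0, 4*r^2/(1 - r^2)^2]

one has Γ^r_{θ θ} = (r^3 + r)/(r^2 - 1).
Γ^r_{θ θ} = (1/2) g^{rr} (∂_θ g_{rθ} + ∂_θ g_{rθ} - ∂_r g_{θθ}) = (1/2)((1 - r^2)^2/4)((0) + (0) - (-8*(r^3 + r)/(r^2 - 1)^3)) = (r^3 + r)/(r^2 - 1)
This equals the proposed value (r^3 + r)/(r^2 - 1).
True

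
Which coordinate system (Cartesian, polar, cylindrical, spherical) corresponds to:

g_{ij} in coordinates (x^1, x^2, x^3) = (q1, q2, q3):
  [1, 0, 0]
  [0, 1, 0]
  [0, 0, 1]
All components are constant and the metric is the identity, i.e. orthonormal rectilinear coordinates.
Cartesian (3D) coordinates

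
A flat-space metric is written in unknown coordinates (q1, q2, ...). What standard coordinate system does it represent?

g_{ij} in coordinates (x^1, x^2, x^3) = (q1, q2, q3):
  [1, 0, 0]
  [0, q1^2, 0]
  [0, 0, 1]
The line element ds^2 = dq1^2 + q1^2 dq2^2 + dq3^2 is dr^2 + r^2 dθ^2 + dz^2 with q1 = r, q2 = θ, q3 = z.
cylindrical coordinates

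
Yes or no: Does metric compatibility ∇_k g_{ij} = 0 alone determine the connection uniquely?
One also needs vanishing torsion; metric compatibility plus torsion-freeness singles out the Levi-Civita connection.
No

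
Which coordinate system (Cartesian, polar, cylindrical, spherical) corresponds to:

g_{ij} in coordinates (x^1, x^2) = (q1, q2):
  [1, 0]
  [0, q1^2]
The line element ds^2 = dq1^2 + q1^2 dq2^2 is dr^2 + r^2 dθ^2 with q1 = r, q2 = θ.
polar coordinates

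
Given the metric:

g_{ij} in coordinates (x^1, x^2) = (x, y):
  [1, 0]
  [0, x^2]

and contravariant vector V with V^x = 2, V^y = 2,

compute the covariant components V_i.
V_i = g_{ij} V^j:
V_x = (1)(2) + (0)(2) = 2
V_y = (0)(2) + (x^2)(2) = 2*x^2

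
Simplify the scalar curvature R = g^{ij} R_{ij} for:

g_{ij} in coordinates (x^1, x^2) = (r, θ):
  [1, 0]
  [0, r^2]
Non-zero Christoffel symbols (Γ^k_{ij} = Γ^k_{ji}):
Γ^r_{θ θ} = -r
Γ^θ_{r θ} = 1/r
Ricci tensor (R_{ij} = R^k_{ikj}): R_{rr} = 0, R_{rθ} = 0, R_{θθ} = 0
Inverse metric: g^{rr} = 1, g^{θθ} = 1/r^2
R = g^{ij} R_{ij} = (1)(0) + (1/r^2)(0) = 0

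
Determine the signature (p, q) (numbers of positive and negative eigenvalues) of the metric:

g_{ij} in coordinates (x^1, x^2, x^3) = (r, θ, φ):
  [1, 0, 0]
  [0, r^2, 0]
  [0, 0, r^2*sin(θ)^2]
The metric is diagonal, so its eigenvalues are the diagonal entries: 1, r^2, r^2*sin(θ)^2 (at a generic point, where coordinate-dependent entries are positive).
3 positive, 0 negative.
(3, 0) - Riemannian (positive definite)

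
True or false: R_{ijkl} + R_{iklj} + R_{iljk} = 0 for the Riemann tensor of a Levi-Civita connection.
This is the first (algebraic) Bianchi identity.
True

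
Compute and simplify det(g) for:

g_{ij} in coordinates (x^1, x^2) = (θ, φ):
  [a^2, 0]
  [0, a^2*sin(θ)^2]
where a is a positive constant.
For a 2×2 metric: det(g) = g_{11}·g_{22} - g_{12}·g_{21}
= (a^2)·(a^2*sin(θ)^2) - (0)·(0)
= a^4*sin(θ)^2 - 0
det(g) = a^4*sin(θ)^2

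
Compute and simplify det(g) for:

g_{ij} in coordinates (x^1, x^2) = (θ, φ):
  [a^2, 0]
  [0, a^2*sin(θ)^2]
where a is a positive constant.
For a 2×2 metric: det(g) = g_{11}·g_{22} - g_{12}·g_{21}
= (a^2)·(a^2*sin(θ)^2) - (0)·(0)
= a^4*sin(θ)^2 - 0
det(g) = a^4*sin(θ)^2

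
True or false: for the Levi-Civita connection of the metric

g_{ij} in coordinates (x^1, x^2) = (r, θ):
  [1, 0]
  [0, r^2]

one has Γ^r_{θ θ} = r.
Γ^r_{θ θ} = (1/2) g^{rr} (∂_θ g_{rθ} + ∂_θ g_{rθ} - ∂_r g_{θθ}) = (1/2)(1)((0) + (0) - (2*r)) = -r
This differs from the proposed value r.
False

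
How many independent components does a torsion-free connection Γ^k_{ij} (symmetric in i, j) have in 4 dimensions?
Γ^k_{ij} has n choices for the upper index and n(n+1)/2 independent symmetric lower index pairs.
Total = 4 × 4×5/2 = 4 × 10 = 40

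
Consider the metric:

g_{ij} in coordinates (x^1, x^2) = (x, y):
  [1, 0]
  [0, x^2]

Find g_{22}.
With x^1 = x, x^2 = y, g_{22} = g_{yy} is the row-2, column-2 entry of the matrix.
g_{22} = x^2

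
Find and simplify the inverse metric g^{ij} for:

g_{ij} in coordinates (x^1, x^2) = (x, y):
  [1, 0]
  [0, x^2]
The metric is diagonal, so g^{ij} is diagonal with entries 1/g_{ii}: diag(1, 1/(x^2)).
g^{ij}:
  [1, 0]
  [0, 1/x^2]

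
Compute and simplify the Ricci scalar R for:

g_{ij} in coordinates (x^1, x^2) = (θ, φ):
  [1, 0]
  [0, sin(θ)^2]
Non-zero Christoffel symbols (Γ^k_{ij} = Γ^k_{ji}):
Γ^θ_{φ φ} = -sin(2*θ)/2
Γ^φ_{θ φ} = 1/tan(θ)
Ricci tensor (R_{ij} = R^k_{ikj}): R_{θθ} = 1, R_{θφ} = 0, R_{φφ} = sin(θ)^2
Inverse metric: g^{θθ} = 1, g^{φφ} = 1/sin(θ)^2
R = g^{ij} R_{ij} = (1)(1) + (1/sin(θ)^2)(sin(θ)^2) = 2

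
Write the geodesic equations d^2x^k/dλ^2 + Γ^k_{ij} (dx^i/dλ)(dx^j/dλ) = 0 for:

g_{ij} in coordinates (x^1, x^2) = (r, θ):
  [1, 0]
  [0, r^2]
Geodesic equation: d^2x^k/dλ^2 + Γ^k_{ij} (dx^i/dλ)(dx^j/dλ) = 0.
Non-zero Christoffel symbols:
Γ^r_{θ θ} = -r
Γ^θ_{r θ} = 1/r
Substituting (the symmetric pair Γ^k_{ij}, Γ^k_{ji} combines into a factor 2):
d^2r/dλ^2 - r (dθ/dλ)^2 = 0
d^2θ/dλ^2 + (2/r) (dr/dλ)(dθ/dλ) = 0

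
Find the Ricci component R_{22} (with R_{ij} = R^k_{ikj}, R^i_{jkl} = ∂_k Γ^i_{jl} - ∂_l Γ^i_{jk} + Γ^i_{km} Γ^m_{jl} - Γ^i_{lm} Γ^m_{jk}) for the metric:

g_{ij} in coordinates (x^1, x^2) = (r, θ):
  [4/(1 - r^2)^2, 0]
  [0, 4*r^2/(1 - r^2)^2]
Non-zero Christoffel symbols (Γ^k_{ij} = Γ^k_{ji}):
Γ^r_{r r} = 2*r/(1 - r^2)
Γ^r_{θ θ} = (r^3 + r)/(r^2 - 1)
Γ^θ_{r θ} = (-r^2 - 1)/(r^3 - r)
R^r_{θ r θ} = ∂_r Γ^r_{θ θ} - ∂_θ Γ^r_{θ r} + Γ^r_{r m} Γ^m_{θ θ} - Γ^r_{θ m} Γ^m_{θ r}
  = ((r^4 - 4*r^2 - 1)/(r^2 - 1)^2) - (0) + (-2*r^2*(r^2 + 1)/(r^2 - 1)^2) - (-(r^2 + 1)^2/(r^2 - 1)^2) = -4*r^2/(r^2 - 1)^2
R^θ_{θ θ θ} = 0 (a repeated index in an antisymmetric pair)
R_{θθ} = R^r_{θ r θ} + R^θ_{θ θ θ} = (-4*r^2/(r^2 - 1)^2) + (0) = -4*r^2/(r^2 - 1)^2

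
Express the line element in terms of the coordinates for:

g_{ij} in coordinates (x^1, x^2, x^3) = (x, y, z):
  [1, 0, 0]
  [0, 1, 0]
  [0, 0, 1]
ds^2 = g_{ij} dx^i dx^j; only the non-zero components contribute.
ds^2 = dx^2 + dy^2 + dz^2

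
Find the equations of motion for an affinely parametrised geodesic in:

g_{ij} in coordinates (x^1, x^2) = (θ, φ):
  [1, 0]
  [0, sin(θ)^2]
Geodesic equation: d^2x^k/dλ^2 + Γ^k_{ij} (dx^i/dλ)(dx^j/dλ) = 0.
Non-zero Christoffel symbols:
Γ^θ_{φ φ} = -sin(2*θ)/2
Γ^φ_{θ φ} = 1/tan(θ)
Substituting (the symmetric pair Γ^k_{ij}, Γ^k_{ji} combines into a factor 2):
d^2θ/dλ^2 - (sin(2*θ)/2) (dφ/dλ)^2 = 0
d^2φ/dλ^2 + (2/tan(θ)) (dθ/dλ)(dφ/dλ) = 0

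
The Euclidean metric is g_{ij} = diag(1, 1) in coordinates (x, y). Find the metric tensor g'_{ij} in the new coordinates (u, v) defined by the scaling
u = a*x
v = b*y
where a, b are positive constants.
Invert the transformation: x = u/a, y = v/b
g'_{ij} = (∂x^k/∂x'^i)(∂x^l/∂x'^j) g_{kl}; with g_{kl} = δ_{kl} this is Σ_k (∂x^k/∂x'^i)(∂x^k/∂x'^j).
Jacobian: ∂x/∂u = 1/a, ∂x/∂v = 0, ∂y/∂u = 0, ∂y/∂v = 1/b
g'_{uu} = (1/a)(1/a) + (0)(0) = 1/a^2
g'_{uv} = (1/a)(0) + (0)(1/b) = 0
g'_{vv} = (0)(0) + (1/b)(1/b) = 1/b^2
g'_{ij} = diag(1/a^2, 1/b^2)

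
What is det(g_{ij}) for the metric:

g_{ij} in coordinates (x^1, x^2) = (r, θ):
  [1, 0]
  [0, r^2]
For a 2×2 metric: det(g) = g_{11}·g_{22} - g_{12}·g_{21}
= (1)·(r^2) - (0)·(0)
= r^2 - 0
det(g) = r^2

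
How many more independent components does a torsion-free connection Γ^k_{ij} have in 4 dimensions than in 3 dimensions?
Independent components in n dimensions: n × n(n+1)/2 = n^2(n+1)/2.
4D: 4 × 10 = 40
3D: 3 × 6 = 18
Difference = 40 - 18 = 22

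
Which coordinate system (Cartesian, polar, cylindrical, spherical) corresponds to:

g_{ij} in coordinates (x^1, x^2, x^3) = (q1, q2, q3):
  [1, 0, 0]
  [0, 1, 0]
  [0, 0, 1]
All components are constant and the metric is the identity, i.e. orthonormal rectilinear coordinates.
Cartesian (3D) coordinates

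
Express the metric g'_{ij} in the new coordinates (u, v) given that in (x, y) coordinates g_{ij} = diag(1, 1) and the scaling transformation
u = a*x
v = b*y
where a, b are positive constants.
Invert the transformation: x = u/a, y = v/b
g'_{ij} = (∂x^k/∂x'^i)(∂x^l/∂x'^j) g_{kl}; with g_{kl} = δ_{kl} this is Σ_k (∂x^k/∂x'^i)(∂x^k/∂x'^j).
Jacobian: ∂x/∂u = 1/a, ∂x/∂v = 0, ∂y/∂u = 0, ∂y/∂v = 1/b
g'_{uu} = (1/a)(1/a) + (0)(0) = 1/a^2
g'_{uv} = (1/a)(0) + (0)(1/b) = 0
g'_{vv} = (0)(0) + (1/b)(1/b) = 1/b^2
g'_{ij} = diag(1/a^2, 1/b^2)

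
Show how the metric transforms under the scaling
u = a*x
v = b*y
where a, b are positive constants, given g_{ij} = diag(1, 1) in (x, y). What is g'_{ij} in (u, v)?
Invert the transformation: x = u/a, y = v/b
g'_{ij} = (∂x^k/∂x'^i)(∂x^l/∂x'^j) g_{kl}; with g_{kl} = δ_{kl} this is Σ_k (∂x^k/∂x'^i)(∂x^k/∂x'^j).
Jacobian: ∂x/∂u = 1/a, ∂x/∂v = 0, ∂y/∂u = 0, ∂y/∂v = 1/b
g'_{uu} = (1/a)(1/a) + (0)(0) = 1/a^2
g'_{uv} = (1/a)(0) + (0)(1/b) = 0
g'_{vv} = (0)(0) + (1/b)(1/b) = 1/b^2
g'_{ij} = diag(1/a^2, 1/b^2)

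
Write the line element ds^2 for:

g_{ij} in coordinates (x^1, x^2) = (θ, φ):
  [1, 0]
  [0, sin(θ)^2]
ds^2 = g_{ij} dx^i dx^j; only the non-zero components contribute.
ds^2 = dθ^2 + sin(θ)^2 dφ^2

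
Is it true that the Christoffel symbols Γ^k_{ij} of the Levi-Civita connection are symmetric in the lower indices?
The Levi-Civita connection is torsion-free, which is exactly Γ^k_{ij} = Γ^k_{ji}.
Yes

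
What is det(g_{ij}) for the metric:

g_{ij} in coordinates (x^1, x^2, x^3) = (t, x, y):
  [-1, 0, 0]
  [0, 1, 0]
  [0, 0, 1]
Diagonal metric: det(g) = g_{11}·g_{22}·g_{33}
= (-1)·(1)·(1)
det(g) = -1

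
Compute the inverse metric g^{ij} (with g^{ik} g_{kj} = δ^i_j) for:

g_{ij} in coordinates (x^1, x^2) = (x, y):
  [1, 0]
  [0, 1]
The metric is diagonal, so g^{ij} is diagonal with entries 1/g_{ii}: diag(1, 1).
g^{ij}:
  [1, 0]
  [0, 1]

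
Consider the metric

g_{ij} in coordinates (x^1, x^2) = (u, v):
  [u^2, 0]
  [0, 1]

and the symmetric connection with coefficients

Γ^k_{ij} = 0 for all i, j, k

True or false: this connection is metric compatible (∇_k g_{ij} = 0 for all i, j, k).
Using ∇_k g_{ij} = ∂_k g_{ij} - Γ^m_{ki} g_{mj} - Γ^m_{kj} g_{im}:
∇_u g_{uu} = (2*u) - (0) - (0) = 2*u ≠ 0
So the connection is not metric compatible (it is not the Levi-Civita connection).
False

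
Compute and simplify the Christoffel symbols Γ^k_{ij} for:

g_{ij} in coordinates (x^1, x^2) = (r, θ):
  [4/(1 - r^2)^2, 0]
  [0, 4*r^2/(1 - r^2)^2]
Using Γ^k_{ij} = (1/2) g^{km} (∂_i g_{mj} + ∂_j g_{mi} - ∂_m g_{ij}); the metric is diagonal, so only the m = k term contributes.
Non-zero symbols (using the symmetry Γ^k_{ij} = Γ^k_{ji}):
Γ^r_{r r} = (1/2) g^{rr} (∂_r g_{rr} + ∂_r g_{rr} - ∂_r g_{rr}) = (1/2)((1 - r^2)^2/4)((16*r/(1 - r^2)^3) + (16*r/(1 - r^2)^3) - (16*r/(1 - r^2)^3)) = 2*r/(1 - r^2)
Γ^r_{θ θ} = (1/2) g^{rr} (∂_θ g_{rθ} + ∂_θ g_{rθ} - ∂_r g_{θθ}) = (1/2)((1 - r^2)^2/4)((0) + (0) - (-8*(r^3 + r)/(r^2 - 1)^3)) = (r^3 + r)/(r^2 - 1)
Γ^θ_{r θ} = (1/2) g^{θθ} (∂_r g_{θθ} + ∂_θ g_{θr} - ∂_θ g_{rθ}) = (1/2)((1 - r^2)^2/(4*r^2))((-8*(r^3 + r)/(r^2 - 1)^3) + (0) - (0)) = (-r^2 - 1)/(r^3 - r)
All other Christoffel symbols are zero.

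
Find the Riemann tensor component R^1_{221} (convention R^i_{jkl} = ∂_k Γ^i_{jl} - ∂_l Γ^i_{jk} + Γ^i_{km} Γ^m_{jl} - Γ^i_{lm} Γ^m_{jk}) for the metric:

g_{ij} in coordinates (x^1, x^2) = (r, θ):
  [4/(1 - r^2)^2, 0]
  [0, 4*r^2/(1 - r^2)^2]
Non-zero Christoffel symbols (Γ^k_{ij} = Γ^k_{ji}):
Γ^r_{r r} = 2*r/(1 - r^2)
Γ^r_{θ θ} = (r^3 + r)/(r^2 - 1)
Γ^θ_{r θ} = (-r^2 - 1)/(r^3 - r)
R^r_{θ θ r} = ∂_θ Γ^r_{θ r} - ∂_r Γ^r_{θ θ} + Γ^r_{θ m} Γ^m_{θ r} - Γ^r_{r m} Γ^m_{θ θ}
  = (0) - ((r^4 - 4*r^2 - 1)/(r^2 - 1)^2) + (-(r^2 + 1)^2/(r^2 - 1)^2) - (-2*r^2*(r^2 + 1)/(r^2 - 1)^2) = 4*r^2/(r^2 - 1)^2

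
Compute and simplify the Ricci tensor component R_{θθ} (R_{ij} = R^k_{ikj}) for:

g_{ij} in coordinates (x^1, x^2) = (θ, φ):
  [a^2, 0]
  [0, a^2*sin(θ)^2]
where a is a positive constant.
Non-zero Christoffel symbols (Γ^k_{ij} = Γ^k_{ji}):
Γ^θ_{φ φ} = -sin(2*θ)/2
Γ^φ_{θ φ} = 1/tan(θ)
R^θ_{θ θ θ} = 0 (a repeated index in an antisymmetric pair)
R^φ_{θ φ θ} = ∂_φ Γ^φ_{θ θ} - ∂_θ Γ^φ_{θ φ} + Γ^φ_{φ m} Γ^m_{θ θ} - Γ^φ_{θ m} Γ^m_{θ φ}
  = (0) - (-1/sin(θ)^2) + (0) - (1/tan(θ)^2) = 1
R_{θθ} = R^θ_{θ θ θ} + R^φ_{θ φ θ} = (0) + (1) = 1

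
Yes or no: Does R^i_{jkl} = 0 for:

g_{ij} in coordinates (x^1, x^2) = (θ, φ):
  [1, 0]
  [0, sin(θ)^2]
Non-zero Christoffel symbols:
Γ^θ_{φ φ} = -sin(2*θ)/2
Γ^φ_{θ φ} = 1/tan(θ)
Ricci tensor: R_{θθ} = 1, R_{θφ} = 0, R_{φφ} = sin(θ)^2
The Ricci tensor is non-zero, so the Riemann tensor is non-zero: not flat.
No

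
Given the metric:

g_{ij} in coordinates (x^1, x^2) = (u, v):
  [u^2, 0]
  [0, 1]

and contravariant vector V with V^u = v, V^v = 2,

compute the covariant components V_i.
V_i = g_{ij} V^j:
V_u = (u^2)(v) + (0)(2) = u^2*v
V_v = (0)(v) + (1)(2) = 2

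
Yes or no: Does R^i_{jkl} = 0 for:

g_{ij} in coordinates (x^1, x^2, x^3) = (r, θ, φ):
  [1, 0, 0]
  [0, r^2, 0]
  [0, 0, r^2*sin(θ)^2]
Non-zero Christoffel symbols:
Γ^r_{θ θ} = -r
Γ^r_{φ φ} = -r*sin(θ)^2
Γ^θ_{r θ} = 1/r
Γ^θ_{φ φ} = -sin(2*θ)/2
Γ^φ_{r φ} = 1/r
Γ^φ_{θ φ} = 1/tan(θ)
Ricci tensor: R_{rr} = 0, R_{rθ} = 0, R_{rφ} = 0, R_{θθ} = 0, R_{θφ} = 0, R_{φφ} = 0
All R_{ij} vanish; in 3 dimensions the Riemann tensor is fully determined by the Ricci tensor, so R^i_{jkl} = 0: the metric is flat (curvilinear coordinates on flat space).
Yes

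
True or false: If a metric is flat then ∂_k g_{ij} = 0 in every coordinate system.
Flatness means R^i_{jkl} = 0; the components can still vary, e.g. the flat plane in polar coordinates has g_{θθ} = r^2.
False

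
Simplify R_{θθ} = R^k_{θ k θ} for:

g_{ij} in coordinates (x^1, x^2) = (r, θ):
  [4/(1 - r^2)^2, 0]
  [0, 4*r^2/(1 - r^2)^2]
Non-zero Christoffel symbols (Γ^k_{ij} = Γ^k_{ji}):
Γ^r_{r r} = 2*r/(1 - r^2)
Γ^r_{θ θ} = (r^3 + r)/(r^2 - 1)
Γ^θ_{r θ} = (-r^2 - 1)/(r^3 - r)
R^r_{θ r θ} = ∂_r Γ^r_{θ θ} - ∂_θ Γ^r_{θ r} + Γ^r_{r m} Γ^m_{θ θ} - Γ^r_{θ m} Γ^m_{θ r}
  = ((r^4 - 4*r^2 - 1)/(r^2 - 1)^2) - (0) + (-2*r^2*(r^2 + 1)/(r^2 - 1)^2) - (-(r^2 + 1)^2/(r^2 - 1)^2) = -4*r^2/(r^2 - 1)^2
R^θ_{θ θ θ} = 0 (a repeated index in an antisymmetric pair)
R_{θθ} = R^r_{θ r θ} + R^θ_{θ θ θ} = (-4*r^2/(r^2 - 1)^2) + (0) = -4*r^2/(r^2 - 1)^2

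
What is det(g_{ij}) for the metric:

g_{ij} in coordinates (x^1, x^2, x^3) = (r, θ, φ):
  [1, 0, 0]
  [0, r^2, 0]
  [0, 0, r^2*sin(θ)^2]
Diagonal metric: det(g) = g_{11}·g_{22}·g_{33}
= (1)·(r^2)·(r^2*sin(θ)^2)
det(g) = r^4*sin(θ)^2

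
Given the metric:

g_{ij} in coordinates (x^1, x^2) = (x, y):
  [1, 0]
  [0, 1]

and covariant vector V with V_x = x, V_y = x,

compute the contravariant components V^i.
Inverse metric (diagonal): g^{xx} = 1, g^{yy} = 1
V^i = g^{ij} V_j:
V^x = (1)(x) + (0)(x) = x
V^y = (0)(x) + (1)(x) = x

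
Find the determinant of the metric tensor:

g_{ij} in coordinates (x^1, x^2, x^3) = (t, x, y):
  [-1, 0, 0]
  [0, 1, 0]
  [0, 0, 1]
Diagonal metric: det(g) = g_{11}·g_{22}·g_{33}
= (-1)·(1)·(1)
det(g) = -1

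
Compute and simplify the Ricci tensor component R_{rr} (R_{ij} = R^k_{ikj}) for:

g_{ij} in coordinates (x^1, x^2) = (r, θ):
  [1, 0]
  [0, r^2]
Non-zero Christoffel symbols (Γ^k_{ij} = Γ^k_{ji}):
Γ^r_{θ θ} = -r
Γ^θ_{r θ} = 1/r
R^r_{r r r} = 0 (a repeated index in an antisymmetric pair)
R^θ_{r θ r} = ∂_θ Γ^θ_{r r} - ∂_r Γ^θ_{r θ} + Γ^θ_{θ m} Γ^m_{r r} - Γ^θ_{r m} Γ^m_{r θ}
  = (0) - (-1/r^2) + (0) - (1/r^2) = 0
R_{rr} = R^r_{r r r} + R^θ_{r θ r} = (0) + (0) = 0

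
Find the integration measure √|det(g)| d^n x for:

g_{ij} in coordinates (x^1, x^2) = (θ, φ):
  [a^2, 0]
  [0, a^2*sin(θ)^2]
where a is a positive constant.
det(g) = a^4*sin(θ)^2
√|det(g)| = a^2*sin(θ) (taking 0 < θ < π so that |sin(θ)| = sin(θ))
Volume element: dV = a^2*sin(θ) dθ dφ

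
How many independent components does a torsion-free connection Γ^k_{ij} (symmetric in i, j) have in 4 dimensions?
Γ^k_{ij} has n choices for the upper index and n(n+1)/2 independent symmetric lower index pairs.
Total = 4 × 4×5/2 = 4 × 10 = 40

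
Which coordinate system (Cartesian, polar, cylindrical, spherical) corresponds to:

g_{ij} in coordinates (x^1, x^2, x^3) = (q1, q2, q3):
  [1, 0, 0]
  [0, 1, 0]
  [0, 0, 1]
All components are constant and the metric is the identity, i.e. orthonormal rectilinear coordinates.
Cartesian (3D) coordinates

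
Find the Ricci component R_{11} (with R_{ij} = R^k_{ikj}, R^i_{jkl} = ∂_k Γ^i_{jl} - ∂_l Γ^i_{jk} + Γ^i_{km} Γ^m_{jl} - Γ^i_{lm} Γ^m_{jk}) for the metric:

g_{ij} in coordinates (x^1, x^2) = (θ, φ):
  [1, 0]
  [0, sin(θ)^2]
Non-zero Christoffel symbols (Γ^k_{ij} = Γ^k_{ji}):
Γ^θ_{φ φ} = -sin(2*θ)/2
Γ^φ_{θ φ} = 1/tan(θ)
R^θ_{θ θ θ} = 0 (a repeated index in an antisymmetric pair)
R^φ_{θ φ θ} = ∂_φ Γ^φ_{θ θ} - ∂_θ Γ^φ_{θ φ} + Γ^φ_{φ m} Γ^m_{θ θ} - Γ^φ_{θ m} Γ^m_{θ φ}
  = (0) - (-1/sin(θ)^2) + (0) - (1/tan(θ)^2) = 1
R_{θθ} = R^θ_{θ θ θ} + R^φ_{θ φ θ} = (0) + (1) = 1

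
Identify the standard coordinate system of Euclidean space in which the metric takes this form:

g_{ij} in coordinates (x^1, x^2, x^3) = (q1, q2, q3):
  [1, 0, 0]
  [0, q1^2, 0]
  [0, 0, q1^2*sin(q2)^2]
The line element ds^2 = dq1^2 + q1^2 dq2^2 + q1^2 sin(q2)^2 dq3^2 is dr^2 + r^2 dθ^2 + r^2 sin(θ)^2 dφ^2 with q1 = r, q2 = θ, q3 = φ.
spherical coordinates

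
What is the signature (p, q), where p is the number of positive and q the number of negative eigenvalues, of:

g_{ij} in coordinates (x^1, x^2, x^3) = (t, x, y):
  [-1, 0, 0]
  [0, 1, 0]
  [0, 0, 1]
The metric is diagonal, so its eigenvalues are the diagonal entries: -1, 1, 1 (at a generic point, where coordinate-dependent entries are positive).
2 positive, 1 negative.
(2, 1) - Lorentzian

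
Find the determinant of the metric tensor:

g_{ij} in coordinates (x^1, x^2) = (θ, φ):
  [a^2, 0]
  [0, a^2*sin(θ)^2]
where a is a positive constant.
For a 2×2 metric: det(g) = g_{11}·g_{22} - g_{12}·g_{21}
= (a^2)·(a^2*sin(θ)^2) - (0)·(0)
= a^4*sin(θ)^2 - 0
det(g) = a^4*sin(θ)^2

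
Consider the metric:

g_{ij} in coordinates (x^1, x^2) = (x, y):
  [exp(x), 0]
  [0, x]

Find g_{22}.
With x^1 = x, x^2 = y, g_{22} = g_{yy} is the row-2, column-2 entry of the matrix.
g_{22} = x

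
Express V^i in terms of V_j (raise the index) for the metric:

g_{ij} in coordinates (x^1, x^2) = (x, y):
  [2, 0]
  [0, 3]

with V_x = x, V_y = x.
Inverse metric (diagonal): g^{xx} = 1/2, g^{yy} = 1/3
V^i = g^{ij} V_j:
V^x = (1/2)(x) + (0)(x) = x/2
V^y = (0)(x) + (1/3)(x) = x/3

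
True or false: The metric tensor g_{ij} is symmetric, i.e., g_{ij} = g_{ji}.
By definition the metric is a symmetric bilinear form, g_{ij} = g_{ji}.
True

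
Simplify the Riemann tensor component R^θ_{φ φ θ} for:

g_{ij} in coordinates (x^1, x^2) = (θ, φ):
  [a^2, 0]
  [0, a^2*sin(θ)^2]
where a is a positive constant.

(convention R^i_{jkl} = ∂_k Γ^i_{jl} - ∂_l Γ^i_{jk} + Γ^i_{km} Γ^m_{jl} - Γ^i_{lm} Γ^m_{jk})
Non-zero Christoffel symbols (Γ^k_{ij} = Γ^k_{ji}):
Γ^θ_{φ φ} = -sin(2*θ)/2
Γ^φ_{θ φ} = 1/tan(θ)
R^θ_{φ φ θ} = ∂_φ Γ^θ_{φ θ} - ∂_θ Γ^θ_{φ φ} + Γ^θ_{φ m} Γ^m_{φ θ} - Γ^θ_{θ m} Γ^m_{φ φ}
  = (0) - (-cos(2*θ)) + (-cos(θ)^2) - (0) = -sin(θ)^2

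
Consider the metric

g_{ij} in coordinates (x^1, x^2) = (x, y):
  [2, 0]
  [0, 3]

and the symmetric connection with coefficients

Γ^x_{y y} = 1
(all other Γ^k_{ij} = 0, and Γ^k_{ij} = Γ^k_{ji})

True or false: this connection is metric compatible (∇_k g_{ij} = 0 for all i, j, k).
Using ∇_k g_{ij} = ∂_k g_{ij} - Γ^m_{ki} g_{mj} - Γ^m_{kj} g_{im}:
∇_y g_{xy} = (0) - (0) - (2) = -2 ≠ 0
So the connection is not metric compatible (it is not the Levi-Civita connection).
False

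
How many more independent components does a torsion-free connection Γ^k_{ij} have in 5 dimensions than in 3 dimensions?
Independent components in n dimensions: n × n(n+1)/2 = n^2(n+1)/2.
5D: 5 × 15 = 75
3D: 3 × 6 = 18
Difference = 75 - 18 = 57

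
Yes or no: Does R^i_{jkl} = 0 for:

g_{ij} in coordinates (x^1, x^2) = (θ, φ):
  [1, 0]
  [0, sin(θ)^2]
Non-zero Christoffel symbols:
Γ^θ_{φ φ} = -sin(2*θ)/2
Γ^φ_{θ φ} = 1/tan(θ)
Ricci tensor: R_{θθ} = 1, R_{θφ} = 0, R_{φφ} = sin(θ)^2
The Ricci tensor is non-zero, so the Riemann tensor is non-zero: not flat.
No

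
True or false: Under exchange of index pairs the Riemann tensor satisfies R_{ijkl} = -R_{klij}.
The pair-exchange symmetry has a plus sign: R_{ijkl} = +R_{klij}.
False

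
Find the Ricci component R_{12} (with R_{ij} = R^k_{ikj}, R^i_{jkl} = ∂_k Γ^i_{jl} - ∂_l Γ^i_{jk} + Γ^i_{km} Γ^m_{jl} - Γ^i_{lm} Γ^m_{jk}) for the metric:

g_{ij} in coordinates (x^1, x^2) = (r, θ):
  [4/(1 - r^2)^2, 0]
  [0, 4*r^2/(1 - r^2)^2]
Non-zero Christoffel symbols (Γ^k_{ij} = Γ^k_{ji}):
Γ^r_{r r} = 2*r/(1 - r^2)
Γ^r_{θ θ} = (r^3 + r)/(r^2 - 1)
Γ^θ_{r θ} = (-r^2 - 1)/(r^3 - r)
R^r_{r r θ} = 0 (a repeated index in an antisymmetric pair)
R^θ_{r θ θ} = 0 (a repeated index in an antisymmetric pair)
R_{rθ} = R^r_{r r θ} + R^θ_{r θ θ} = (0) + (0) = 0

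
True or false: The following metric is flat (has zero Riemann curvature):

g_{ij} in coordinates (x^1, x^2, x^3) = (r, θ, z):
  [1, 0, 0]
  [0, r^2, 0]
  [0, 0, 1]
Non-zero Christoffel symbols:
Γ^r_{θ θ} = -r
Γ^θ_{r θ} = 1/r
Ricci tensor: R_{rr} = 0, R_{rθ} = 0, R_{rz} = 0, R_{θθ} = 0, R_{θz} = 0, R_{zz} = 0
All R_{ij} vanish; in 3 dimensions the Riemann tensor is fully determined by the Ricci tensor, so R^i_{jkl} = 0: the metric is flat (curvilinear coordinates on flat space).
True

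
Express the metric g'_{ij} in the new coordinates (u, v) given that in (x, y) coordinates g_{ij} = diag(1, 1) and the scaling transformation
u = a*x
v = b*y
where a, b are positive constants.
Invert the transformation: x = u/a, y = v/b
g'_{ij} = (∂x^k/∂x'^i)(∂x^l/∂x'^j) g_{kl}; with g_{kl} = δ_{kl} this is Σ_k (∂x^k/∂x'^i)(∂x^k/∂x'^j).
Jacobian: ∂x/∂u = 1/a, ∂x/∂v = 0, ∂y/∂u = 0, ∂y/∂v = 1/b
g'_{uu} = (1/a)(1/a) + (0)(0) = 1/a^2
g'_{uv} = (1/a)(0) + (0)(1/b) = 0
g'_{vv} = (0)(0) + (1/b)(1/b) = 1/b^2
g'_{ij} = diag(1/a^2, 1/b^2)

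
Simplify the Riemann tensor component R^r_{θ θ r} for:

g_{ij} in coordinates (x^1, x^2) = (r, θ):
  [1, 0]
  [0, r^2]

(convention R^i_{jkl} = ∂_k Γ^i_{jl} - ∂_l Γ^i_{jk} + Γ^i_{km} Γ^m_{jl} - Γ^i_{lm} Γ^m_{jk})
Non-zero Christoffel symbols (Γ^k_{ij} = Γ^k_{ji}):
Γ^r_{θ θ} = -r
Γ^θ_{r θ} = 1/r
R^r_{θ θ r} = ∂_θ Γ^r_{θ r} - ∂_r Γ^r_{θ θ} + Γ^r_{θ m} Γ^m_{θ r} - Γ^r_{r m} Γ^m_{θ θ}
  = (0) - (-1) + (-1) - (0) = 0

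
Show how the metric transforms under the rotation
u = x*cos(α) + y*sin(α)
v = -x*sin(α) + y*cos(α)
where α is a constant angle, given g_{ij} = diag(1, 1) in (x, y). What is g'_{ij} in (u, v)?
Invert the transformation: x = u*cos(α) - v*sin(α), y = u*sin(α) + v*cos(α)
g'_{ij} = (∂x^k/∂x'^i)(∂x^l/∂x'^j) g_{kl}; with g_{kl} = δ_{kl} this is Σ_k (∂x^k/∂x'^i)(∂x^k/∂x'^j).
Jacobian: ∂x/∂u = cos(α), ∂x/∂v = -sin(α), ∂y/∂u = sin(α), ∂y/∂v = cos(α)
g'_{uu} = (cos(α))(cos(α)) + (sin(α))(sin(α)) = 1
g'_{uv} = (cos(α))(-sin(α)) + (sin(α))(cos(α)) = 0
g'_{vv} = (-sin(α))(-sin(α)) + (cos(α))(cos(α)) = 1
g'_{ij} = diag(1, 1)
The Euclidean metric is invariant under rotations.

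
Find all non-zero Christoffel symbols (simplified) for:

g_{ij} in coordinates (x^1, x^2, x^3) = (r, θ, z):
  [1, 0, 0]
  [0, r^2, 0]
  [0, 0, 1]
Using Γ^k_{ij} = (1/2) g^{km} (∂_i g_{mj} + ∂_j g_{mi} - ∂_m g_{ij}); the metric is diagonal, so only the m = k term contributes.
Non-zero symbols (using the symmetry Γ^k_{ij} = Γ^k_{ji}):
Γ^r_{θ θ} = (1/2) g^{rr} (∂_θ g_{rθ} + ∂_θ g_{rθ} - ∂_r g_{θθ}) = (1/2)(1)((0) + (0) - (2*r)) = -r
Γ^θ_{r θ} = (1/2) g^{θθ} (∂_r g_{θθ} + ∂_θ g_{θr} - ∂_θ g_{rθ}) = (1/2)(1/r^2)((2*r) + (0) - (0)) = 1/r
All other Christoffel symbols are zero.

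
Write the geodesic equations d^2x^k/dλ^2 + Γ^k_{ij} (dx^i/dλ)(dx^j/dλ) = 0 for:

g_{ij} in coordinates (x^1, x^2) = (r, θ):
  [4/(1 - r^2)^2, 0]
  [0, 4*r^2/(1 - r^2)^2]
Geodesic equation: d^2x^k/dλ^2 + Γ^k_{ij} (dx^i/dλ)(dx^j/dλ) = 0.
Non-zero Christoffel symbols:
Γ^r_{r r} = 2*r/(1 - r^2)
Γ^r_{θ θ} = (r^3 + r)/(r^2 - 1)
Γ^θ_{r θ} = (-r^2 - 1)/(r^3 - r)
Substituting (the symmetric pair Γ^k_{ij}, Γ^k_{ji} combines into a factor 2):
d^2r/dλ^2 + (2*r/(1 - r^2)) (dr/dλ)^2 + ((r^3 + r)/(r^2 - 1)) (dθ/dλ)^2 = 0
d^2θ/dλ^2 + ((-2*r^2 - 2)/(r^3 - r)) (dr/dλ)(dθ/dλ) = 0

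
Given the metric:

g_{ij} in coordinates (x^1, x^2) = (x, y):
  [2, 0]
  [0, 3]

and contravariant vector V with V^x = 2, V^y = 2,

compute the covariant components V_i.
V_i = g_{ij} V^j:
V_x = (2)(2) + (0)(2) = 4
V_y = (0)(2) + (3)(2) = 6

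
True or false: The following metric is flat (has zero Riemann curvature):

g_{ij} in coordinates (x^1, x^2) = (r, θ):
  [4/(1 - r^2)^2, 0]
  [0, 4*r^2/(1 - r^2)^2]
Non-zero Christoffel symbols:
Γ^r_{r r} = 2*r/(1 - r^2)
Γ^r_{θ θ} = (r^3 + r)/(r^2 - 1)
Γ^θ_{r θ} = (-r^2 - 1)/(r^3 - r)
Ricci tensor: R_{rr} = -4/(r^2 - 1)^2, R_{rθ} = 0, R_{θθ} = -4*r^2/(r^2 - 1)^2
The Ricci tensor is non-zero, so the Riemann tensor is non-zero: not flat.
False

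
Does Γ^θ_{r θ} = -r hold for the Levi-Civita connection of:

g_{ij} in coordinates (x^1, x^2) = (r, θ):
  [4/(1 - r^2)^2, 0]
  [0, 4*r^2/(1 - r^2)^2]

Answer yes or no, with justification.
Γ^θ_{r θ} = (1/2) g^{θθ} (∂_r g_{θθ} + ∂_θ g_{θr} - ∂_θ g_{rθ}) = (1/2)((1 - r^2)^2/(4*r^2))((-8*(r^3 + r)/(r^2 - 1)^3) + (0) - (0)) = (-r^2 - 1)/(r^3 - r)
This differs from the proposed value -r.
No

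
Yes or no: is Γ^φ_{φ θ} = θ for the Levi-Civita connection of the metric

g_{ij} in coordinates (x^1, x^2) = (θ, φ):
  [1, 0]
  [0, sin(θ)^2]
Γ^φ_{φ θ} = (1/2) g^{φφ} (∂_φ g_{φθ} + ∂_θ g_{φφ} - ∂_φ g_{φθ}) = (1/2)(1/sin(θ)^2)((0) + (sin(2*θ)) - (0)) = 1/tan(θ)
This differs from the proposed value θ.
No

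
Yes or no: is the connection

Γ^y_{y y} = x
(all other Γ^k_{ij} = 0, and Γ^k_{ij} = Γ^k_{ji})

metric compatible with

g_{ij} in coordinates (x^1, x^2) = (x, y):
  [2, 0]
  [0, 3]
Using ∇_k g_{ij} = ∂_k g_{ij} - Γ^m_{ki} g_{mj} - Γ^m_{kj} g_{im}:
∇_y g_{yy} = (0) - (3*x) - (3*x) = -6*x ≠ 0
So the connection is not metric compatible (it is not the Levi-Civita connection).
No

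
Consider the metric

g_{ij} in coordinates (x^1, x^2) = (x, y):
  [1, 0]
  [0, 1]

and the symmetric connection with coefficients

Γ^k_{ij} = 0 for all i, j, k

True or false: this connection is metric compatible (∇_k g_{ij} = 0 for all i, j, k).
Using ∇_k g_{ij} = ∂_k g_{ij} - Γ^m_{ki} g_{mj} - Γ^m_{kj} g_{im}:
e.g. ∇_x g_{xx} = (0) - (0) - (0) = 0
Every component ∇_k g_{ij} vanishes: the connection is metric compatible.
True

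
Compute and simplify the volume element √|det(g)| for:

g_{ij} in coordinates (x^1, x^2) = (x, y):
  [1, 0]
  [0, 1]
det(g) = 1
√|det(g)| = 1
Volume element: dV = 1 dx dy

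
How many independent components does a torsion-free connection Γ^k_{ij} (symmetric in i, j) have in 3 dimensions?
Γ^k_{ij} has n choices for the upper index and n(n+1)/2 independent symmetric lower index pairs.
Total = 3 × 3×4/2 = 3 × 6 = 18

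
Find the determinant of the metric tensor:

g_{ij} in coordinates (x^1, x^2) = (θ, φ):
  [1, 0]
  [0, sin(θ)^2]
For a 2×2 metric: det(g) = g_{11}·g_{22} - g_{12}·g_{21}
= (1)·(sin(θ)^2) - (0)·(0)
= sin(θ)^2 - 0
det(g) = sin(θ)^2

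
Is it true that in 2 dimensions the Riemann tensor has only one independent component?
The number of independent components is n^2(n^2-1)/12 = 4·3/12 = 1 for n = 2 (e.g. R_{1212}).
Yes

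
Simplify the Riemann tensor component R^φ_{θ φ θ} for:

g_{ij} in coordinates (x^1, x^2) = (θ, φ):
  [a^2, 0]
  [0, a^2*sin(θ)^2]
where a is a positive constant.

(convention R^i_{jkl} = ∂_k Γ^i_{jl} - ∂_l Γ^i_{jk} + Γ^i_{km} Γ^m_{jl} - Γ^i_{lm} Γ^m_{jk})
Non-zero Christoffel symbols (Γ^k_{ij} = Γ^k_{ji}):
Γ^θ_{φ φ} = -sin(2*θ)/2
Γ^φ_{θ φ} = 1/tan(θ)
R^φ_{θ φ θ} = ∂_φ Γ^φ_{θ θ} - ∂_θ Γ^φ_{θ φ} + Γ^φ_{φ m} Γ^m_{θ θ} - Γ^φ_{θ m} Γ^m_{θ φ}
  = (0) - (-1/sin(θ)^2) + (0) - (1/tan(θ)^2) = 1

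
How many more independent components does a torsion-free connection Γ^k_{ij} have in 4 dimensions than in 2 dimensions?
Independent components in n dimensions: n × n(n+1)/2 = n^2(n+1)/2.
4D: 4 × 10 = 40
2D: 2 × 3 = 6
Difference = 40 - 6 = 34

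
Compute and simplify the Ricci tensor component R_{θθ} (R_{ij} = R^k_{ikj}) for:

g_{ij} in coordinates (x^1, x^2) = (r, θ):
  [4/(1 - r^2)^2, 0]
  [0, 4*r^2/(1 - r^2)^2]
Non-zero Christoffel symbols (Γ^k_{ij} = Γ^k_{ji}):
Γ^r_{r r} = 2*r/(1 - r^2)
Γ^r_{θ θ} = (r^3 + r)/(r^2 - 1)
Γ^θ_{r θ} = (-r^2 - 1)/(r^3 - r)
R^r_{θ r θ} = ∂_r Γ^r_{θ θ} - ∂_θ Γ^r_{θ r} + Γ^r_{r m} Γ^m_{θ θ} - Γ^r_{θ m} Γ^m_{θ r}
  = ((r^4 - 4*r^2 - 1)/(r^2 - 1)^2) - (0) + (-2*r^2*(r^2 + 1)/(r^2 - 1)^2) - (-(r^2 + 1)^2/(r^2 - 1)^2) = -4*r^2/(r^2 - 1)^2
R^θ_{θ θ θ} = 0 (a repeated index in an antisymmetric pair)
R_{θθ} = R^r_{θ r θ} + R^θ_{θ θ θ} = (-4*r^2/(r^2 - 1)^2) + (0) = -4*r^2/(r^2 - 1)^2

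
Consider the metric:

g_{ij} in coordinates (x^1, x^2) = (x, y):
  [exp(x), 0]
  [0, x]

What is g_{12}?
With x^1 = x, x^2 = y, g_{12} = g_{xy} is the row-1, column-2 entry of the matrix.
g_{12} = 0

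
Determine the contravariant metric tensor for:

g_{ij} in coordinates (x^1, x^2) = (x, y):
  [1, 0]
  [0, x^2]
The metric is diagonal, so g^{ij} is diagonal with entries 1/g_{ii}: diag(1, 1/(x^2)).
g^{ij}:
  [1, 0]
  [0, 1/x^2]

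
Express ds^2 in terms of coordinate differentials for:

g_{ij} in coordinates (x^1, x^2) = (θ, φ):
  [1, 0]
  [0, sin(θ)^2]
ds^2 = g_{ij} dx^i dx^j; only the non-zero components contribute.
ds^2 = dθ^2 + sin(θ)^2 dφ^2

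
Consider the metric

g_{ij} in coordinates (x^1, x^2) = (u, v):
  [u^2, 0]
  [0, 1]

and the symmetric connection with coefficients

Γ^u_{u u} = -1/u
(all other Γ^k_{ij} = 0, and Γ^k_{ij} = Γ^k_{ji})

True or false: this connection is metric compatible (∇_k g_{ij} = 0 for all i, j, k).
Using ∇_k g_{ij} = ∂_k g_{ij} - Γ^m_{ki} g_{mj} - Γ^m_{kj} g_{im}:
∇_u g_{uu} = (2*u) - (-u) - (-u) = 4*u ≠ 0
So the connection is not metric compatible (it is not the Levi-Civita connection).
False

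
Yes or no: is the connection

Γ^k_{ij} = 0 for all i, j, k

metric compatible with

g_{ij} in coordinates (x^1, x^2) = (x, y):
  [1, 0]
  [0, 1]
Using ∇_k g_{ij} = ∂_k g_{ij} - Γ^m_{ki} g_{mj} - Γ^m_{kj} g_{im}:
e.g. ∇_x g_{xx} = (0) - (0) - (0) = 0
Every component ∇_k g_{ij} vanishes: the connection is metric compatible.
Yes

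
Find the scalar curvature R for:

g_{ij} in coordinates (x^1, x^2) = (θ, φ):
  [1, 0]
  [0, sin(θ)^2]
Non-zero Christoffel symbols (Γ^k_{ij} = Γ^k_{ji}):
Γ^θ_{φ φ} = -sin(2*θ)/2
Γ^φ_{θ φ} = 1/tan(θ)
Ricci tensor (R_{ij} = R^k_{ikj}): R_{θθ} = 1, R_{θφ} = 0, R_{φφ} = sin(θ)^2
Inverse metric: g^{θθ} = 1, g^{φφ} = 1/sin(θ)^2
R = g^{ij} R_{ij} = (1)(1) + (1/sin(θ)^2)(sin(θ)^2) = 2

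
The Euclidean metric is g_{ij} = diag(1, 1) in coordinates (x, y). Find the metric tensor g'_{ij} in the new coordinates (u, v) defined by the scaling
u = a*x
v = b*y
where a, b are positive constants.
Invert the transformation: x = u/a, y = v/b
g'_{ij} = (∂x^k/∂x'^i)(∂x^l/∂x'^j) g_{kl}; with g_{kl} = δ_{kl} this is Σ_k (∂x^k/∂x'^i)(∂x^k/∂x'^j).
Jacobian: ∂x/∂u = 1/a, ∂x/∂v = 0, ∂y/∂u = 0, ∂y/∂v = 1/b
g'_{uu} = (1/a)(1/a) + (0)(0) = 1/a^2
g'_{uv} = (1/a)(0) + (0)(1/b) = 0
g'_{vv} = (0)(0) + (1/b)(1/b) = 1/b^2
g'_{ij} = diag(1/a^2, 1/b^2)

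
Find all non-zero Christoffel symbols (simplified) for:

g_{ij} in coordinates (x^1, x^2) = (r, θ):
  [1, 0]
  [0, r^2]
Using Γ^k_{ij} = (1/2) g^{km} (∂_i g_{mj} + ∂_j g_{mi} - ∂_m g_{ij}); the metric is diagonal, so only the m = k term contributes.
Non-zero symbols (using the symmetry Γ^k_{ij} = Γ^k_{ji}):
Γ^r_{θ θ} = (1/2) g^{rr} (∂_θ g_{rθ} + ∂_θ g_{rθ} - ∂_r g_{θθ}) = (1/2)(1)((0) + (0) - (2*r)) = -r
Γ^θ_{r θ} = (1/2) g^{θθ} (∂_r g_{θθ} + ∂_θ g_{θr} - ∂_θ g_{rθ}) = (1/2)(1/r^2)((2*r) + (0) - (0)) = 1/r
All other Christoffel symbols are zero.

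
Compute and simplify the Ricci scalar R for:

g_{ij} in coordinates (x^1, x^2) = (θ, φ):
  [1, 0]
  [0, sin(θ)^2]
Non-zero Christoffel symbols (Γ^k_{ij} = Γ^k_{ji}):
Γ^θ_{φ φ} = -sin(2*θ)/2
Γ^φ_{θ φ} = 1/tan(θ)
Ricci tensor (R_{ij} = R^k_{ikj}): R_{θθ} = 1, R_{θφ} = 0, R_{φφ} = sin(θ)^2
Inverse metric: g^{θθ} = 1, g^{φφ} = 1/sin(θ)^2
R = g^{ij} R_{ij} = (1)(1) + (1/sin(θ)^2)(sin(θ)^2) = 2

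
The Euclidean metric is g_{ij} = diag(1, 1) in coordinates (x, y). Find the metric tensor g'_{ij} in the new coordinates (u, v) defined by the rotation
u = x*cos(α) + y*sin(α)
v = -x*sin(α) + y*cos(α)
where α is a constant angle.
Invert the transformation: x = u*cos(α) - v*sin(α), y = u*sin(α) + v*cos(α)
g'_{ij} = (∂x^k/∂x'^i)(∂x^l/∂x'^j) g_{kl}; with g_{kl} = δ_{kl} this is Σ_k (∂x^k/∂x'^i)(∂x^k/∂x'^j).
Jacobian: ∂x/∂u = cos(α), ∂x/∂v = -sin(α), ∂y/∂u = sin(α), ∂y/∂v = cos(α)
g'_{uu} = (cos(α))(cos(α)) + (sin(α))(sin(α)) = 1
g'_{uv} = (cos(α))(-sin(α)) + (sin(α))(cos(α)) = 0
g'_{vv} = (-sin(α))(-sin(α)) + (cos(α))(cos(α)) = 1
g'_{ij} = diag(1, 1)
The Euclidean metric is invariant under rotations.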